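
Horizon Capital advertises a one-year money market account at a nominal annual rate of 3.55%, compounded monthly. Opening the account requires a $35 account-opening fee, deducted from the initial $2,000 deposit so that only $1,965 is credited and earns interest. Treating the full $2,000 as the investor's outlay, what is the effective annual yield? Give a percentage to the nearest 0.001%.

Value after one year: 1,965 × (1 + 0.0355/12)^12 = 1,965 × 1.036083 = $2,035.90.
Effective yield on the $2,000 outlay: 2,035.90 / 2,000 − 1 = 0.017952 = 1.795%.

1.795%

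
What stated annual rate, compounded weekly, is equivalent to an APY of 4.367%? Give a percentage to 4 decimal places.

(1 + r/52)^52 − 1 = 0.04367, so 1 + r/52 = 1.04367^(1/52).
r/52 = 0.000822, so r = 0.042761 = 4.2761%.

4.2761%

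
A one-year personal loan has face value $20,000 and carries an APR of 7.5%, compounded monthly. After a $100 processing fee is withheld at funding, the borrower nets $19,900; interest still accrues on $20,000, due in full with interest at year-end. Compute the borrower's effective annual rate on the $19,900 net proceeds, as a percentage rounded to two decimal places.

Amount owed after one year: 20,000 × (1 + 0.075/12)^12 = 20,000 × 1.077633 = $21,552.65.
Effective rate on net proceeds: 21,552.65 / 19,900 − 1 = 0.083048 = 8.30%.

8.30%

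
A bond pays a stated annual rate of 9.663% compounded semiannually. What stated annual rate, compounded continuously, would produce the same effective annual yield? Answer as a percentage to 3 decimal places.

EAR = (1 + 0.09663/2)^2 − 1 = 0.098964.
Equivalent continuous rate: r = ln(1 + 0.098964) = 0.094368 = 9.437%.

9.437%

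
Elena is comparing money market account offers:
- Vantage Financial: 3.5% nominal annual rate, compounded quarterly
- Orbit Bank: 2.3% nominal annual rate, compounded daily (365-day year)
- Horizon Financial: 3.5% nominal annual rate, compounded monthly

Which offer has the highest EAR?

Vantage Financial: (1 + 0.035/4)^4 − 1 = 3.546%
Orbit Bank: (1 + 0.023/365)^365 − 1 = 2.327%
Horizon Financial: (1 + 0.035/12)^12 − 1 = 3.557%
The highest effective annual rate is Horizon Financial at 3.557%.

Horizon Financial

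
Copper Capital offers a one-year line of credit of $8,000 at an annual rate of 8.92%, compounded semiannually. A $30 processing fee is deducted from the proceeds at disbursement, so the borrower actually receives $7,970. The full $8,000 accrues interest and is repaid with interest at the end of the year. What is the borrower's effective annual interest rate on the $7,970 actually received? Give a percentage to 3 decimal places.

9.530%

Amount owed after one year: 8,000 × (1 + 0.0892/2)^2 = 8,000 × 1.091189 = $8,729.51.
Effective rate on net proceeds: 8,729.51 / 7,970 − 1 = 0.095297 = 9.530%.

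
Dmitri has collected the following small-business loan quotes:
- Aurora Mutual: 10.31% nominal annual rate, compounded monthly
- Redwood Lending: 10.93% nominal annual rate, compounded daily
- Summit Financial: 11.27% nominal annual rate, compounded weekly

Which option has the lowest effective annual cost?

Aurora Mutual: (1 + 0.1031/12)^12 − 1 = 10.811%
Redwood Lending: (1 + 0.1093/365)^365 − 1 = 11.548%
Summit Financial: (1 + 0.1127/52)^52 − 1 = 11.916%
The lowest effective annual rate is Aurora Mutual at 10.811%.

Aurora Mutual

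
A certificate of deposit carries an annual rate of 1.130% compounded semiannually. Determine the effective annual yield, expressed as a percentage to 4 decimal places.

EAR = (1 + 0.01130/2)^2 − 1.
= 1.011332 − 1 = 1.1332%.

1.1332%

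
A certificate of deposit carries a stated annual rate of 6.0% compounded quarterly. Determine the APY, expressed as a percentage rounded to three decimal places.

6.136%

EAR = (1 + 0.060/4)^4 − 1.
= 1.061364 − 1 = 6.136%.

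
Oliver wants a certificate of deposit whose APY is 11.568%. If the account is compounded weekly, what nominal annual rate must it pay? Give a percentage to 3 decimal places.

(1 + r/52)^52 − 1 = 0.11568, so 1 + r/52 = 1.11568^(1/52).
r/52 = 0.002107, so r = 0.109579 = 10.958%.

10.958%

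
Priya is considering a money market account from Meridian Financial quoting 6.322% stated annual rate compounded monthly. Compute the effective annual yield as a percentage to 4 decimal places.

6.5084%

EAR = (1 + 0.06322/12)^12 − 1.
= (1 + 0.005268)^12 − 1 = 1.065084 − 1 = 6.5084%.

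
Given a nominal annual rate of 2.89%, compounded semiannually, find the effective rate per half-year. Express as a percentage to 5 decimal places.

1.44500%

With a nominal annual rate compounded semiannually, the periodic rate is the nominal rate divided by 2.
i = 0.0289 / 2 = 0.0144500 = 1.44500%.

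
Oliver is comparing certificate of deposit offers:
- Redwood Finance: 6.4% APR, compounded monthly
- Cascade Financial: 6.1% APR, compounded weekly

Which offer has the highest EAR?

Redwood Finance: (1 + 0.064/12)^12 − 1 = 6.591%
Cascade Financial: (1 + 0.061/52)^52 − 1 = 6.286%
The highest effective annual rate is Redwood Finance at 6.591%.

Redwood Finance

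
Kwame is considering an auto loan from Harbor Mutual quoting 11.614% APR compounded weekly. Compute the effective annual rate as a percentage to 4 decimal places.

EAR = (1 + 0.11614/52)^52 − 1.
= (1 + 0.002233)^52 − 1 = 1.123008 − 1 = 12.3008%.

12.3008%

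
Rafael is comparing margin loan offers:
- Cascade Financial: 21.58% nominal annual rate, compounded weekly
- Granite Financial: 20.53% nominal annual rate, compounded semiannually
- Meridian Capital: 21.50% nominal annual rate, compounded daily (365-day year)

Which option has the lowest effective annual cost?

Granite Financial

Cascade Financial: (1 + 0.2158/52)^52 − 1 = 24.030%
Granite Financial: (1 + 0.2053/2)^2 − 1 = 21.584%
Meridian Capital: (1 + 0.2150/365)^365 − 1 = 23.978%
The lowest effective annual rate is Granite Financial at 21.584%.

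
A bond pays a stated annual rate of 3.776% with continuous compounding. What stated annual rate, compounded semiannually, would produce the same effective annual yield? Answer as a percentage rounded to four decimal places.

3.8119%

EAR under continuous compounding: e^0.03776 − 1 = 0.038482.
Solve (1 + r/2)^2 = 1.038482: r/2 = 1.038482^(1/2) − 1 = 0.019059, so r = 0.038119 = 3.8119%.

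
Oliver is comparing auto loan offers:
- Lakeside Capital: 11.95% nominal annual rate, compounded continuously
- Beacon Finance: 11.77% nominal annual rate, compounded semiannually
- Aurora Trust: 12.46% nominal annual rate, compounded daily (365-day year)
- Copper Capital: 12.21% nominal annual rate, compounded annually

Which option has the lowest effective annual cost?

Lakeside Capital: e^0.1195 − 1 = 12.693%
Beacon Finance: (1 + 0.1177/2)^2 − 1 = 12.116%
Aurora Trust: (1 + 0.1246/365)^365 − 1 = 13.267%
Copper Capital: compounded annually, EAR = 12.210%
The lowest effective annual rate is Beacon Finance at 12.116%.

Beacon Finance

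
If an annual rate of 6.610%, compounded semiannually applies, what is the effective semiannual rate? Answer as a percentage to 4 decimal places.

3.3050%

With a nominal annual rate compounded semiannually, the periodic rate is the nominal rate divided by 2.
i = 0.06610 / 2 = 0.0330500 = 3.3050%.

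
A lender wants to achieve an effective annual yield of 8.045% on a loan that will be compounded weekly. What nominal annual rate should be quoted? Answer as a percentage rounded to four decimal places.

(1 + r/52)^52 − 1 = 0.08045, so 1 + r/52 = 1.08045^(1/52).
r/52 = 0.001489, so r = 0.077435 = 7.7435%.

7.7435%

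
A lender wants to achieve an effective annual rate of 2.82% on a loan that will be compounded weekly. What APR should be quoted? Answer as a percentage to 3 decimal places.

2.782%

(1 + r/52)^52 − 1 = 0.0282, so 1 + r/52 = 1.0282^(1/52).
r/52 = 0.000535, so r = 0.027817 = 2.782%.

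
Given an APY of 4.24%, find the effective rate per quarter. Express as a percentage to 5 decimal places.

1.04355%

The per-quarter rate i satisfies (1 + i)^4 = 1 + 0.0424.
i = 1.0424^(1/4) − 1 = 0.0104355 = 1.04355%.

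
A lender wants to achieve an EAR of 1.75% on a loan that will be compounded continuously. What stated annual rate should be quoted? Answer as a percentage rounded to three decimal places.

1.735%

Continuous: nominal r satisfies e^r − 1 = 0.0175.
r = ln(1 + 0.0175) = ln(1.0175) = 0.017349 = 1.735%.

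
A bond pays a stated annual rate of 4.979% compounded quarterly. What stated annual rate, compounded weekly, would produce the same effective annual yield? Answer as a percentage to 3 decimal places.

EAR = (1 + 0.04979/4)^4 − 1 = 0.050727.
Solve (1 + r/52)^52 = 1.050727: r/52 = 1.050727^(1/52) − 1 = 0.000952, so r = 0.049506 = 4.951%.

4.951%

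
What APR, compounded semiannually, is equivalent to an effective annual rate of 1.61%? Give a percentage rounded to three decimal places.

1.604%

(1 + r/2)^2 − 1 = 0.0161, so 1 + r/2 = 1.0161^(1/2).
r/2 = 0.008018, so r = 0.016036 = 1.604%.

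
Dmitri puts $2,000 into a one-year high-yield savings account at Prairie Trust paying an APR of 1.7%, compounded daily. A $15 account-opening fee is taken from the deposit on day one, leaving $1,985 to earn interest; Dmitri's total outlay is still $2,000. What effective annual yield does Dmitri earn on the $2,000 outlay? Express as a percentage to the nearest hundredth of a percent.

0.95%

Value after one year: 1,985 × (1 + 0.017/365)^365 = 1,985 × 1.017145 = $2,019.03.
Effective yield on the $2,000 outlay: 2,019.03 / 2,000 − 1 = 0.009516 = 0.95%.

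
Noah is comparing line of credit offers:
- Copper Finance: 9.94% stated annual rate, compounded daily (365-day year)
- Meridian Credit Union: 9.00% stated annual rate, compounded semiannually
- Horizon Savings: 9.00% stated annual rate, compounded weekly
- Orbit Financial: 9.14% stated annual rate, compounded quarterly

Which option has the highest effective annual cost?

Copper Finance

Copper Finance: (1 + 0.0994/365)^365 − 1 = 10.449%
Meridian Credit Union: (1 + 0.0900/2)^2 − 1 = 9.202%
Horizon Savings: (1 + 0.0900/52)^52 − 1 = 9.409%
Orbit Financial: (1 + 0.0914/4)^4 − 1 = 9.458%
The highest effective annual rate is Copper Finance at 10.449%.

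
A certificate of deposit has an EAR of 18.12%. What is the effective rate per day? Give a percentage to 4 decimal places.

0.0456%

The per-day rate i satisfies (1 + i)^365 = 1 + 0.1812.
i = 1.1812^(1/365) − 1 = 0.0004564 = 0.0456%.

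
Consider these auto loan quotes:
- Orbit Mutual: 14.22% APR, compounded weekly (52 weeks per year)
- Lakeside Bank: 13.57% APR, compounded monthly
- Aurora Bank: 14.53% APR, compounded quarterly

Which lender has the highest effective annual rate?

Orbit Mutual: (1 + 0.1422/52)^52 − 1 = 15.258%
Lakeside Bank: (1 + 0.1357/12)^12 − 1 = 14.447%
Aurora Bank: (1 + 0.1453/4)^4 − 1 = 15.341%
The highest effective annual rate is Aurora Bank at 15.341%.

Aurora Bank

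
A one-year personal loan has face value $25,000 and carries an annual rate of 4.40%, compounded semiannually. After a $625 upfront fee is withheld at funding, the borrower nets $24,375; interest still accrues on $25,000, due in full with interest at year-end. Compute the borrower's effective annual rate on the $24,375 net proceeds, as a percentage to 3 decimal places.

Amount owed after one year: 25,000 × (1 + 0.0440/2)^2 = 25,000 × 1.044484 = $26,112.10.
Effective rate on net proceeds: 26,112.10 / 24,375 − 1 = 0.071266 = 7.127%.

7.127%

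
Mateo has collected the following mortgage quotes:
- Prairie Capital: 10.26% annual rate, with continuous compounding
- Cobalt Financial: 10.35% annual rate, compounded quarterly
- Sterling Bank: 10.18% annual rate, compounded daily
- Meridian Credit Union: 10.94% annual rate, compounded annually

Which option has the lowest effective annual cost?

Prairie Capital: e^0.1026 − 1 = 10.805%
Cobalt Financial: (1 + 0.1035/4)^4 − 1 = 10.759%
Sterling Bank: (1 + 0.1018/365)^365 − 1 = 10.715%
Meridian Credit Union: compounded annually, EAR = 10.940%
The lowest effective annual rate is Sterling Bank at 10.715%.

Sterling Bank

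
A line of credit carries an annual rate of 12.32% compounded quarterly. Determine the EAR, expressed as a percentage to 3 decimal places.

EAR = (1 + 0.1232/4)^4 − 1.
= 1.129010 − 1 = 12.901%.

12.901%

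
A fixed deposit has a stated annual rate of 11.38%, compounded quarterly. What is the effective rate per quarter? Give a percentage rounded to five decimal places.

With a nominal annual rate compounded quarterly, the periodic rate is the nominal rate divided by 4.
i = 0.1138 / 4 = 0.0284500 = 2.84500%.

2.84500%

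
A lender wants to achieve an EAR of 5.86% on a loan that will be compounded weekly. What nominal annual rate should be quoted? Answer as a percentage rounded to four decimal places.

5.6978%

(1 + r/52)^52 − 1 = 0.0586, so 1 + r/52 = 1.0586^(1/52).
r/52 = 0.001096, so r = 0.056978 = 5.6978%.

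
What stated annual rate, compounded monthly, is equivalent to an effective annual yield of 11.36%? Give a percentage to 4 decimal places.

(1 + r/12)^12 − 1 = 0.1136, so 1 + r/12 = 1.1136^(1/12).
r/12 = 0.009007, so r = 0.108082 = 10.8082%.

10.8082%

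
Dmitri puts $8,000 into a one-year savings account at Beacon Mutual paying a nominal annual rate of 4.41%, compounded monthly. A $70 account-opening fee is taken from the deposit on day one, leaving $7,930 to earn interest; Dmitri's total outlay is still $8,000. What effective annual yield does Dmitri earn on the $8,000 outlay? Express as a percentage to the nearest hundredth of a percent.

Value after one year: 7,930 × (1 + 0.0441/12)^12 = 7,930 × 1.045002 = $8,286.87.
Effective yield on the $8,000 outlay: 8,286.87 / 8,000 − 1 = 0.035859 = 3.59%.

3.59%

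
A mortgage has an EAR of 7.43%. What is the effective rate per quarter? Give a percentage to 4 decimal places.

The per-quarter rate i satisfies (1 + i)^4 = 1 + 0.0743.
i = 1.0743^(1/4) − 1 = 0.0180788 = 1.8079%.

1.8079%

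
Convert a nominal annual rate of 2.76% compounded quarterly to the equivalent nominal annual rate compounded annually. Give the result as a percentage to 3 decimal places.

EAR = (1 + 0.0276/4)^4 − 1 = 0.027887.
Compounded annually, the equivalent nominal rate is the EAR itself: 2.789%.

2.789%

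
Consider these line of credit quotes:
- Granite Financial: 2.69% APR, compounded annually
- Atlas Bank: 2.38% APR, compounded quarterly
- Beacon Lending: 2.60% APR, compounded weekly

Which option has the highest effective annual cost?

Granite Financial

Granite Financial: compounded annually, EAR = 2.690%
Atlas Bank: (1 + 0.0238/4)^4 − 1 = 2.401%
Beacon Lending: (1 + 0.0260/52)^52 − 1 = 2.633%
The highest effective annual rate is Granite Financial at 2.690%.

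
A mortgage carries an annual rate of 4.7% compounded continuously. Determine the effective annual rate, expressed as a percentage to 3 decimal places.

4.812%

With continuous compounding, EAR = e^0.047 − 1.
e^0.047 = 1.048122, so EAR = 0.048122 = 4.812%.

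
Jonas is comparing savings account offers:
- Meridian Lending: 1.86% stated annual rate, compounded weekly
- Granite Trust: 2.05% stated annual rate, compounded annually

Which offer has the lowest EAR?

Meridian Lending

Meridian Lending: (1 + 0.0186/52)^52 − 1 = 1.877%
Granite Trust: compounded annually, EAR = 2.050%
The lowest effective annual rate is Meridian Lending at 1.877%.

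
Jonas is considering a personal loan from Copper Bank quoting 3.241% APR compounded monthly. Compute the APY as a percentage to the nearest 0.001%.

3.290%

EAR = (1 + 0.03241/12)^12 − 1.
= 1.032896 − 1 = 3.290%.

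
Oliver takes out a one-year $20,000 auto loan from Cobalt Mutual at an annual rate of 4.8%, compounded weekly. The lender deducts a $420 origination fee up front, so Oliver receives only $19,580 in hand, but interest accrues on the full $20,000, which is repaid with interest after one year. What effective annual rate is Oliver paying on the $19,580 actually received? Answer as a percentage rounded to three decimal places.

7.165%

Amount owed after one year: 20,000 × (1 + 0.048/52)^52 = 20,000 × 1.049147 = $20,982.95.
Effective rate on net proceeds: 20,982.95 / 19,580 − 1 = 0.071652 = 7.165%.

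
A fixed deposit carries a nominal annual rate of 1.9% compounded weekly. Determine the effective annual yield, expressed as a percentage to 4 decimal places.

EAR = (1 + 0.019/52)^52 − 1.
= (1 + 0.000365)^52 − 1 = 1.019178 − 1 = 1.9178%.

1.9178%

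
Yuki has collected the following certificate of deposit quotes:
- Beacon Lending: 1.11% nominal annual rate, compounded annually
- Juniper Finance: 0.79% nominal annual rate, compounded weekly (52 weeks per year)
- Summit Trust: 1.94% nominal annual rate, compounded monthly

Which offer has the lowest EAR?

Beacon Lending: compounded annually, EAR = 1.110%
Juniper Finance: (1 + 0.0079/52)^52 − 1 = 0.793%
Summit Trust: (1 + 0.0194/12)^12 − 1 = 1.957%
The lowest effective annual rate is Juniper Finance at 0.793%.

Juniper Finance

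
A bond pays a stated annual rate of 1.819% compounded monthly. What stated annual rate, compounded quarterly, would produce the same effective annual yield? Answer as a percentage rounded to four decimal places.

EAR = (1 + 0.01819/12)^12 − 1 = 0.018342.
Solve (1 + r/4)^4 = 1.018342: r/4 = 1.018342^(1/4) − 1 = 0.004554, so r = 0.018218 = 1.8218%.

1.8218%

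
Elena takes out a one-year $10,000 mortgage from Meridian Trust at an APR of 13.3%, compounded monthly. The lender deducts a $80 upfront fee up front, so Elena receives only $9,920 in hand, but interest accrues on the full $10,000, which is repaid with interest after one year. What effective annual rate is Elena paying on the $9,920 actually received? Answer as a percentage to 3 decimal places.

Amount owed after one year: 10,000 × (1 + 0.133/12)^12 = 10,000 × 1.141415 = $11,414.15.
Effective rate on net proceeds: 11,414.15 / 9,920 − 1 = 0.150620 = 15.062%.

15.062%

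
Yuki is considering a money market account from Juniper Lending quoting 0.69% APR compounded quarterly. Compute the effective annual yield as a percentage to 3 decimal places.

EAR = (1 + 0.0069/4)^4 − 1.
= 1.006918 − 1 = 0.692%.

0.692%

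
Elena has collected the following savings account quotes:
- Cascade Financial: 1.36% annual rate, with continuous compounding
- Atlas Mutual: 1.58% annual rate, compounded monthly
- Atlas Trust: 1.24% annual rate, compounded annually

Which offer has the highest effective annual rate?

Atlas Mutual

Cascade Financial: e^0.0136 − 1 = 1.369%
Atlas Mutual: (1 + 0.0158/12)^12 − 1 = 1.591%
Atlas Trust: compounded annually, EAR = 1.240%
The highest effective annual rate is Atlas Mutual at 1.591%.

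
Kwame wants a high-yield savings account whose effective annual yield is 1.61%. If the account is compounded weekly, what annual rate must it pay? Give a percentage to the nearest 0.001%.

1.597%

(1 + r/52)^52 − 1 = 0.0161, so 1 + r/52 = 1.0161^(1/52).
r/52 = 0.000307, so r = 0.015974 = 1.597%.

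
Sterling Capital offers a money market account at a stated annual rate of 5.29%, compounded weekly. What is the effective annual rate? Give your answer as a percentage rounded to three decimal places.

5.430%

EAR = (1 + 0.0529/52)^52 − 1.
= (1 + 0.001017)^52 − 1 = 1.054296 − 1 = 5.430%.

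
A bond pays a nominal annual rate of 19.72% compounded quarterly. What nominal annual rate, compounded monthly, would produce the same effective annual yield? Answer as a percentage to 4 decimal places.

19.4045%

EAR = (1 + 0.1972/4)^4 − 1 = 0.212268.
Solve (1 + r/12)^12 = 1.212268: r/12 = 1.212268^(1/12) − 1 = 0.016170, so r = 0.194045 = 19.4045%.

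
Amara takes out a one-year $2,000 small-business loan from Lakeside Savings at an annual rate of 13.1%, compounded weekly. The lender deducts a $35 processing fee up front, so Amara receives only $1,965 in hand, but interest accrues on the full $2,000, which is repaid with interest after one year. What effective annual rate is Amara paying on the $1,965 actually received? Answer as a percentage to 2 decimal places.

16.01%

Amount owed after one year: 2,000 × (1 + 0.131/52)^52 = 2,000 × 1.139780 = $2,279.56.
Effective rate on net proceeds: 2,279.56 / 1,965 − 1 = 0.160081 = 16.01%.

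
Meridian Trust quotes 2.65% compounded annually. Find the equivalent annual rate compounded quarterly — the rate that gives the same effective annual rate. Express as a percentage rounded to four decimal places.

2.6241%

Compounded annually, EAR = nominal = 0.026500.
Solve (1 + r/4)^4 = 1.026500: r/4 = 1.026500^(1/4) − 1 = 0.006560, so r = 0.026241 = 2.6241%.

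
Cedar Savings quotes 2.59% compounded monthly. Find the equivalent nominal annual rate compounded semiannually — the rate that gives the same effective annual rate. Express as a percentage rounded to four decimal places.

EAR = (1 + 0.0259/12)^12 − 1 = 0.026210.
Solve (1 + r/2)^2 = 1.026210: r/2 = 1.026210^(1/2) − 1 = 0.013020, so r = 0.026040 = 2.6040%.

2.6040%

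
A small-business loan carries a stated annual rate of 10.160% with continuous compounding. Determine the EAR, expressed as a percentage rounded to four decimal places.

10.6941%

With continuous compounding, EAR = e^0.10160 − 1.
e^0.10160 = 1.106941, so EAR = 0.106941 = 10.6941%.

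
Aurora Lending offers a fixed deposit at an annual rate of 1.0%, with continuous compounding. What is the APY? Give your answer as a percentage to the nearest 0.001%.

With continuous compounding, EAR = e^0.010 − 1.
e^0.010 = 1.010050, so EAR = 0.010050 = 1.005%.

1.005%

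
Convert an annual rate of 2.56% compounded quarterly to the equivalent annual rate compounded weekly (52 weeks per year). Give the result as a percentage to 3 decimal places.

EAR = (1 + 0.0256/4)^4 − 1 = 0.025847.
Solve (1 + r/52)^52 = 1.025847: r/52 = 1.025847^(1/52) − 1 = 0.000491, so r = 0.025525 = 2.552%.

2.552%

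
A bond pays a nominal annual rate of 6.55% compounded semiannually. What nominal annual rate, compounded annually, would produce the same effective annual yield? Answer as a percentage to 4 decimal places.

EAR = (1 + 0.0655/2)^2 − 1 = 0.066573.
Compounded annually, the equivalent nominal rate is the EAR itself: 6.6573%.

6.6573%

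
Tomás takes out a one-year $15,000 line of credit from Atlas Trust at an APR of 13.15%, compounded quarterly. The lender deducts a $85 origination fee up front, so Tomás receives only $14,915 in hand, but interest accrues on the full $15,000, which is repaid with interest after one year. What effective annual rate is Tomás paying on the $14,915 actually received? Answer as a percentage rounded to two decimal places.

Amount owed after one year: 15,000 × (1 + 0.1315/4)^4 = 15,000 × 1.138128 = $17,071.92.
Effective rate on net proceeds: 17,071.92 / 14,915 − 1 = 0.144614 = 14.46%.

14.46%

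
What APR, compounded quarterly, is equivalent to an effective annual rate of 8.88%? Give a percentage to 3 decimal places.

8.599%

(1 + r/4)^4 − 1 = 0.0888, so 1 + r/4 = 1.0888^(1/4).
r/4 = 0.021497, so r = 0.085987 = 8.599%.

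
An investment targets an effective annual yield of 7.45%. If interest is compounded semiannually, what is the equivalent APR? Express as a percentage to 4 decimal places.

7.3162%

(1 + r/2)^2 − 1 = 0.0745, so 1 + r/2 = 1.0745^(1/2).
r/2 = 0.036581, so r = 0.073162 = 7.3162%.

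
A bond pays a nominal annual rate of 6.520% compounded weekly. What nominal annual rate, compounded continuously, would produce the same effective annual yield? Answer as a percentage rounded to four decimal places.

EAR = (1 + 0.06520/52)^52 − 1 = 0.067329.
Equivalent continuous rate: r = ln(1 + 0.067329) = 0.065159 = 6.5159%.

6.5159%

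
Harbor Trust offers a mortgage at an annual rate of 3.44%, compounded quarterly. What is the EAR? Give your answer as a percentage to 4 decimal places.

EAR = (1 + 0.0344/4)^4 − 1.
= 1.034846 − 1 = 3.4846%.

3.4846%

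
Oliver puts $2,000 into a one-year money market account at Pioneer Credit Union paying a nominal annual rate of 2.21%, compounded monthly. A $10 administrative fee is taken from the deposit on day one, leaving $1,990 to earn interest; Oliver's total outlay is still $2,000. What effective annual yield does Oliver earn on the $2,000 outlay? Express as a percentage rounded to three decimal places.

1.721%

Value after one year: 1,990 × (1 + 0.0221/12)^12 = 1,990 × 1.022325 = $2,034.43.
Effective yield on the $2,000 outlay: 2,034.43 / 2,000 − 1 = 0.017214 = 1.721%.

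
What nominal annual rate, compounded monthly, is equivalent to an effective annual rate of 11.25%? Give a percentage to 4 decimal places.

10.7085%

(1 + r/12)^12 − 1 = 0.1125, so 1 + r/12 = 1.1125^(1/12).
r/12 = 0.008924, so r = 0.107085 = 10.7085%.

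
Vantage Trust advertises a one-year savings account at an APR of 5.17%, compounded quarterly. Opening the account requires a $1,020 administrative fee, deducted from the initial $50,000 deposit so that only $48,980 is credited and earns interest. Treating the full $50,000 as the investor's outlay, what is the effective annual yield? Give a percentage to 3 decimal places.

3.124%

Value after one year: 48,980 × (1 + 0.0517/4)^4 = 48,980 × 1.052711 = $51,561.78.
Effective yield on the $50,000 outlay: 51,561.78 / 50,000 − 1 = 0.031236 = 3.124%.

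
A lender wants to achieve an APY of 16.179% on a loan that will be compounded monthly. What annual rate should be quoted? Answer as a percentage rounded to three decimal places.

15.090%

(1 + r/12)^12 − 1 = 0.16179, so 1 + r/12 = 1.16179^(1/12).
r/12 = 0.012575, so r = 0.150903 = 15.090%.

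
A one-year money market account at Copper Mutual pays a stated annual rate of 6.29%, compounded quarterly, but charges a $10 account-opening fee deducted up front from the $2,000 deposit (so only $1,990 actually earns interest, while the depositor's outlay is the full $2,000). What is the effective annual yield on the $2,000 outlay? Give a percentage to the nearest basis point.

Value after one year: 1,990 × (1 + 0.0629/4)^4 = 1,990 × 1.064399 = $2,118.15.
Effective yield on the $2,000 outlay: 2,118.15 / 2,000 − 1 = 0.059077 = 5.91%.

5.91%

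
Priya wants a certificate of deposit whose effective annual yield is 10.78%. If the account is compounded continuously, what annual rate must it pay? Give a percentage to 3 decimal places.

10.238%

Continuous: nominal r satisfies e^r − 1 = 0.1078.
r = ln(1 + 0.1078) = ln(1.1078) = 0.102376 = 10.238%.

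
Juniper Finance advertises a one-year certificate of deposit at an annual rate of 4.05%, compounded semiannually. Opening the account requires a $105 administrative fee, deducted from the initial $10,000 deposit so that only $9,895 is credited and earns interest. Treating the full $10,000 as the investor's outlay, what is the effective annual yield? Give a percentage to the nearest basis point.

3.00%

Value after one year: 9,895 × (1 + 0.0405/2)^2 = 9,895 × 1.040910 = $10,299.81.
Effective yield on the $10,000 outlay: 10,299.81 / 10,000 − 1 = 0.029981 = 3.00%.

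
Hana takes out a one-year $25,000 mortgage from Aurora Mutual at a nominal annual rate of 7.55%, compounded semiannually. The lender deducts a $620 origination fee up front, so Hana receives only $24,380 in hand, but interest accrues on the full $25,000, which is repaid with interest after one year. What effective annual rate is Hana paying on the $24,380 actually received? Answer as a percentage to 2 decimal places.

Amount owed after one year: 25,000 × (1 + 0.0755/2)^2 = 25,000 × 1.076925 = $26,923.13.
Effective rate on net proceeds: 26,923.13 / 24,380 − 1 = 0.104312 = 10.43%.

10.43%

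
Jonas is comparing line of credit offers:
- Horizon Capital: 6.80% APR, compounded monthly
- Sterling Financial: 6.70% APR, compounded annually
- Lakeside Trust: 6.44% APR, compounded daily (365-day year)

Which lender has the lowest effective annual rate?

Lakeside Trust

Horizon Capital: (1 + 0.0680/12)^12 − 1 = 7.016%
Sterling Financial: compounded annually, EAR = 6.700%
Lakeside Trust: (1 + 0.0644/365)^365 − 1 = 6.651%
The lowest effective annual rate is Lakeside Trust at 6.651%.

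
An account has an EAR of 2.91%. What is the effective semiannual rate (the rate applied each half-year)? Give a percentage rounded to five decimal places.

The per-half-year rate i satisfies (1 + i)^2 = 1 + 0.0291.
i = 1.0291^(1/2) − 1 = 0.0144457 = 1.44457%.

1.44457%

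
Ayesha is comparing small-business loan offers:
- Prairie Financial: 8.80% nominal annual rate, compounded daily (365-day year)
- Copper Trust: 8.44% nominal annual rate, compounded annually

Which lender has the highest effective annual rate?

Prairie Financial: (1 + 0.0880/365)^365 − 1 = 9.198%
Copper Trust: compounded annually, EAR = 8.440%
The highest effective annual rate is Prairie Financial at 9.198%.

Prairie Financial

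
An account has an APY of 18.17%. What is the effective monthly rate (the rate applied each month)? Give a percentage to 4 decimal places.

The per-month rate i satisfies (1 + i)^12 = 1 + 0.1817.
i = 1.1817^(1/12) − 1 = 0.0140101 = 1.4010%.

1.4010%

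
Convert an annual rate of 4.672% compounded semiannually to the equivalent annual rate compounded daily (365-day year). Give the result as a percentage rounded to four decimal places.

4.6186%

EAR = (1 + 0.04672/2)^2 − 1 = 0.047266.
Solve (1 + r/365)^365 = 1.047266: r/365 = 1.047266^(1/365) − 1 = 0.000127, so r = 0.046186 = 4.6186%.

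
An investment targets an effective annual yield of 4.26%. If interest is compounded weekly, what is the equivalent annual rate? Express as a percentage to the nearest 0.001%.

(1 + r/52)^52 − 1 = 0.0426, so 1 + r/52 = 1.0426^(1/52).
r/52 = 0.000803, so r = 0.041734 = 4.173%.

4.173%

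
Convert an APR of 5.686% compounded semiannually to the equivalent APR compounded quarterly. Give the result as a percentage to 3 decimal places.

5.646%

EAR = (1 + 0.05686/2)^2 − 1 = 0.057668.
Solve (1 + r/4)^4 = 1.057668: r/4 = 1.057668^(1/4) − 1 = 0.014115, so r = 0.056462 = 5.646%.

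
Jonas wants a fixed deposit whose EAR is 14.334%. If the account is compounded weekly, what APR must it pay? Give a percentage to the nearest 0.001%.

13.413%

(1 + r/52)^52 − 1 = 0.14334, so 1 + r/52 = 1.14334^(1/52).
r/52 = 0.002579, so r = 0.134126 = 13.413%.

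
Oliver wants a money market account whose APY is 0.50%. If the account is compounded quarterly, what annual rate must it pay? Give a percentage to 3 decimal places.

0.499%

(1 + r/4)^4 − 1 = 0.0050, so 1 + r/4 = 1.0050^(1/4).
r/4 = 0.001248, so r = 0.004991 = 0.499%.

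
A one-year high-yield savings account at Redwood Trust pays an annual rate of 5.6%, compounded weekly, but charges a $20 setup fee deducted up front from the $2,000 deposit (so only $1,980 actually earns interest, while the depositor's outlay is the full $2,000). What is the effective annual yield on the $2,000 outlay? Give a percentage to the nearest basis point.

4.70%

Value after one year: 1,980 × (1 + 0.056/52)^52 = 1,980 × 1.057566 = $2,093.98.
Effective yield on the $2,000 outlay: 2,093.98 / 2,000 − 1 = 0.046990 = 4.70%.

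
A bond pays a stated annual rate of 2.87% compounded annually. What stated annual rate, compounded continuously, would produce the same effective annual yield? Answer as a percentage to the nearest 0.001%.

Compounded annually, EAR = nominal = 0.028700.
Equivalent continuous rate: r = ln(1 + 0.028700) = 0.028296 = 2.830%.

2.830%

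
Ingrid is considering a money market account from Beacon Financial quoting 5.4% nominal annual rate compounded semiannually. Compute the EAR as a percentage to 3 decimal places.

5.473%

EAR = (1 + 0.054/2)^2 − 1.
= (1 + 0.027000)^2 − 1 = 1.054729 − 1 = 5.473%.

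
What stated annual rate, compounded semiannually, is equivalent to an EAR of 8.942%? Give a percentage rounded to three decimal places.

8.751%

(1 + r/2)^2 − 1 = 0.08942, so 1 + r/2 = 1.08942^(1/2).
r/2 = 0.043753, so r = 0.087506 = 8.751%.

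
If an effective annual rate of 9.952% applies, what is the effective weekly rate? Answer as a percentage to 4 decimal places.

The per-week rate i satisfies (1 + i)^52 = 1 + 0.09952.
i = 1.09952^(1/52) − 1 = 0.0018262 = 0.1826%.

0.1826%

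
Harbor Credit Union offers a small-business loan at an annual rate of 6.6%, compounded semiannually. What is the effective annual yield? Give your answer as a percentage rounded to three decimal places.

6.709%

EAR = (1 + 0.066/2)^2 − 1.
= 1.067089 − 1 = 6.709%.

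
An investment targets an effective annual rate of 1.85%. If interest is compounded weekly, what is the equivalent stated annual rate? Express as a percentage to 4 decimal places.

(1 + r/52)^52 − 1 = 0.0185, so 1 + r/52 = 1.0185^(1/52).
r/52 = 0.000353, so r = 0.018334 = 1.8334%.

1.8334%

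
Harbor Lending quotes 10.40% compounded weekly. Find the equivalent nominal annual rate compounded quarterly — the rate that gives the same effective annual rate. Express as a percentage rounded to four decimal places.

10.5257%

EAR = (1 + 0.1040/52)^52 − 1 = 0.109485.
Solve (1 + r/4)^4 = 1.109485: r/4 = 1.109485^(1/4) − 1 = 0.026314, so r = 0.105257 = 10.5257%.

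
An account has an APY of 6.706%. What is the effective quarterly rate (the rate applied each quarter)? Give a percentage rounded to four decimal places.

The per-quarter rate i satisfies (1 + i)^4 = 1 + 0.06706.
i = 1.06706^(1/4) − 1 = 0.0163592 = 1.6359%.

1.6359%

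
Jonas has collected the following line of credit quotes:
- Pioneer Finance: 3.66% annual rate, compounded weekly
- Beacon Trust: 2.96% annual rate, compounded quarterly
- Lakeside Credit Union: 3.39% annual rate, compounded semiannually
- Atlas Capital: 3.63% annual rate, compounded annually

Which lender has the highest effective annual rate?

Pioneer Finance

Pioneer Finance: (1 + 0.0366/52)^52 − 1 = 3.726%
Beacon Trust: (1 + 0.0296/4)^4 − 1 = 2.993%
Lakeside Credit Union: (1 + 0.0339/2)^2 − 1 = 3.419%
Atlas Capital: compounded annually, EAR = 3.630%
The highest effective annual rate is Pioneer Finance at 3.726%.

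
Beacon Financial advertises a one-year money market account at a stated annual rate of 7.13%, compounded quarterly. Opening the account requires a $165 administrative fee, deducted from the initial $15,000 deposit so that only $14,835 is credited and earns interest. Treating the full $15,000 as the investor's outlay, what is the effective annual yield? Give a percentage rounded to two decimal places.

Value after one year: 14,835 × (1 + 0.0713/4)^4 = 14,835 × 1.073229 = $15,921.35.
Effective yield on the $15,000 outlay: 15,921.35 / 15,000 − 1 = 0.061424 = 6.14%.

6.14%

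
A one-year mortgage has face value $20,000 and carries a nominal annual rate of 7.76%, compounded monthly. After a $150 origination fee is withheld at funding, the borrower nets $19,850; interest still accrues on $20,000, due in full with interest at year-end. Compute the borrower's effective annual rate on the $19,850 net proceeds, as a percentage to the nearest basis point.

8.86%

Amount owed after one year: 20,000 × (1 + 0.0776/12)^12 = 20,000 × 1.080420 = $21,608.41.
Effective rate on net proceeds: 21,608.41 / 19,850 − 1 = 0.088585 = 8.86%.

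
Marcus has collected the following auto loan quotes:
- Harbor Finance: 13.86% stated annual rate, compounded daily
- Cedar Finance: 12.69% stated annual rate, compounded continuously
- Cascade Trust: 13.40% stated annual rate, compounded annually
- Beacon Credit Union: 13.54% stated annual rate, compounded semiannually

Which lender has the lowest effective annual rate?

Cascade Trust

Harbor Finance: (1 + 0.1386/365)^365 − 1 = 14.863%
Cedar Finance: e^0.1269 − 1 = 13.530%
Cascade Trust: compounded annually, EAR = 13.400%
Beacon Credit Union: (1 + 0.1354/2)^2 − 1 = 13.998%
The lowest effective annual rate is Cascade Trust at 13.400%.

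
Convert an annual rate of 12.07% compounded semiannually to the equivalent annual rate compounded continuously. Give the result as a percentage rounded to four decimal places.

11.7198%

EAR = (1 + 0.1207/2)^2 − 1 = 0.124342.
Equivalent continuous rate: r = ln(1 + 0.124342) = 0.117198 = 11.7198%.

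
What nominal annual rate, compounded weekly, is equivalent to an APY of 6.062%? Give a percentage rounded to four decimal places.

5.8887%

(1 + r/52)^52 − 1 = 0.06062, so 1 + r/52 = 1.06062^(1/52).
r/52 = 0.001132, so r = 0.058887 = 5.8887%.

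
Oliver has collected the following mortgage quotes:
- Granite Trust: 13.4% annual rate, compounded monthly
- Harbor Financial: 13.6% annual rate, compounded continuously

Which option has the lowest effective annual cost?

Granite Trust

Granite Trust: (1 + 0.134/12)^12 − 1 = 14.254%
Harbor Financial: e^0.136 − 1 = 14.568%
The lowest effective annual rate is Granite Trust at 14.254%.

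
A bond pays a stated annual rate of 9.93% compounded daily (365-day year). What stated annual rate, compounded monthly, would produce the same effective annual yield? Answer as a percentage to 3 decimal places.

9.970%

EAR = (1 + 0.0993/365)^365 − 1 = 0.104383.
Solve (1 + r/12)^12 = 1.104383: r/12 = 1.104383^(1/12) − 1 = 0.008308, so r = 0.099698 = 9.970%.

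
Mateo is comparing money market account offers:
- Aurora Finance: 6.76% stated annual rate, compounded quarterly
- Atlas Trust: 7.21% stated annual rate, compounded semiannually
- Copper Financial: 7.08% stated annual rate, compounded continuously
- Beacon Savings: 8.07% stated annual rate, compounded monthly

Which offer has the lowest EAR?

Aurora Finance: (1 + 0.0676/4)^4 − 1 = 6.933%
Atlas Trust: (1 + 0.0721/2)^2 − 1 = 7.340%
Copper Financial: e^0.0708 − 1 = 7.337%
Beacon Savings: (1 + 0.0807/12)^12 − 1 = 8.375%
The lowest effective annual rate is Aurora Finance at 6.933%.

Aurora Finance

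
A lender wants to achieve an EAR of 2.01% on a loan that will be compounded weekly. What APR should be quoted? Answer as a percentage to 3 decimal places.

1.990%

(1 + r/52)^52 − 1 = 0.0201, so 1 + r/52 = 1.0201^(1/52).
r/52 = 0.000383, so r = 0.019904 = 1.990%.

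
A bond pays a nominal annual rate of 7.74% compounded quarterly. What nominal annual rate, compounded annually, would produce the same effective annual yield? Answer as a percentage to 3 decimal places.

EAR = (1 + 0.0774/4)^4 − 1 = 0.079676.
Compounded annually, the equivalent nominal rate is the EAR itself: 7.968%.

7.968%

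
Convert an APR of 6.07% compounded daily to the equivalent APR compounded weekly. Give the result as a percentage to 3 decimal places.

EAR = (1 + 0.0607/365)^365 − 1 = 0.062575.
Solve (1 + r/52)^52 = 1.062575: r/52 = 1.062575^(1/52) − 1 = 0.001168, so r = 0.060730 = 6.073%.

6.073%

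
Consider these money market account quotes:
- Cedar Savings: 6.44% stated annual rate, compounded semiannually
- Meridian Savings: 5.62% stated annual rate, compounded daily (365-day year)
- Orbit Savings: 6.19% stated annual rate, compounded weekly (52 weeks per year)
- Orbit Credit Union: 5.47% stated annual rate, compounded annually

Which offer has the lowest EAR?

Cedar Savings: (1 + 0.0644/2)^2 − 1 = 6.544%
Meridian Savings: (1 + 0.0562/365)^365 − 1 = 5.780%
Orbit Savings: (1 + 0.0619/52)^52 − 1 = 6.382%
Orbit Credit Union: compounded annually, EAR = 5.470%
The lowest effective annual rate is Orbit Credit Union at 5.470%.

Orbit Credit Union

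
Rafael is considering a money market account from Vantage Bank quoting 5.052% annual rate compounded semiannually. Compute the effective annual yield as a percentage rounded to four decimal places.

EAR = (1 + 0.05052/2)^2 − 1.
= (1 + 0.025260)^2 − 1 = 1.051158 − 1 = 5.1158%.

5.1158%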